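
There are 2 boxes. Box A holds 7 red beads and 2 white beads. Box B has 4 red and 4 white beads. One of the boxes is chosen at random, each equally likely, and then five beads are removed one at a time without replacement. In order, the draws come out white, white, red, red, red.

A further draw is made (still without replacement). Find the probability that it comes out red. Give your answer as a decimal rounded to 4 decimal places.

0.5955

The likelihood of the observed sequence under each hypothesis: P(data | box A) = (2/9)(1/8)(7/7)(6/6)(5/5) = 0.027778; P(data | box B) = (4/8)(3/7)(4/6)(3/5)(2/4) = 0.042857.
Multiplying each by its prior: 1/2 · 0.027778 = 0.013889, 1/2 · 0.042857 = 0.021429; these sum to 0.035317.
The posterior is then P(box A | data) = 0.39326, P(box B | data) = 0.60674.
So P(red next | data) = Σ P(red next | H) P(H | data) = (1)(0.39326) + (1/3)(0.60674) = 0.59551.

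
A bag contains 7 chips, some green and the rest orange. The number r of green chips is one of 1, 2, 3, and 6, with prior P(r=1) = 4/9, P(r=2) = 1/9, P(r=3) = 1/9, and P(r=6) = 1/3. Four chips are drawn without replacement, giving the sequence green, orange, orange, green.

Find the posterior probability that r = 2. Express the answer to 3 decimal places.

0.357

Compute the likelihood of the observed sequence for each case: P(data | r = 1) = (1/7)(6/6)(5/5)(0/4) = 0; P(data | r = 2) = (2/7)(5/6)(4/5)(1/4) = 1/21; P(data | r = 3) = (3/7)(4/6)(3/5)(2/4) = 3/35; P(data | r = 6) = (6/7)(1/6)(0/5) = 0.
Weighting by the prior gives 4/9 · 0 = 0, 1/9 · 1/21 = 1/189, 1/9 · 3/35 = 1/105, 1/3 · 0 = 0; summing to 2/135.
Therefore the posterior P(r = 2 | data) = (1/189) / (2/135) = 5/14.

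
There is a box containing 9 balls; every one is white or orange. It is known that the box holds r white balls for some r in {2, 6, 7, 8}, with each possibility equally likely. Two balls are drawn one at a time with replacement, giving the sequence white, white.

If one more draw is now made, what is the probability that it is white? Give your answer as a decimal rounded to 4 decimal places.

For each hypothesis, P(data | H) works out to: P(data | r = 2) = (2/9)(2/9) = 4/81; P(data | r = 6) = (6/9)(6/9) = 4/9; P(data | r = 7) = (7/9)(7/9) = 49/81; P(data | r = 8) = (8/9)(8/9) = 64/81.
Weighting by the prior gives 1/4 · 4/81 = 1/81, 1/4 · 4/9 = 1/9, 1/4 · 49/81 = 49/324, 1/4 · 64/81 = 16/81; these sum to 17/36.
Normalising, the posterior is P(r = 2 | data) = 0.026144, P(r = 6 | data) = 0.23529, P(r = 7 | data) = 0.32026, P(r = 8 | data) = 0.4183.
The predictive probability is P(white next | data) = (2/9)(0.026144) + (2/3)(0.23529) + (7/9)(0.32026) + (8/9)(0.4183) = 0.78359.

0.7836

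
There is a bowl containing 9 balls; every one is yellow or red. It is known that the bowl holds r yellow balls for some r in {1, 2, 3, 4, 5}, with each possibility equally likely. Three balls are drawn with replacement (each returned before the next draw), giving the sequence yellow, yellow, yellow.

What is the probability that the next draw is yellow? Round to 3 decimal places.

The likelihood of the observed sequence under each hypothesis: P(data | r = 1) = (1/9)(1/9)(1/9) = 0.0013717; P(data | r = 2) = (2/9)(2/9)(2/9) = 0.010974; P(data | r = 3) = (3/9)(3/9)(3/9) = 0.037037; P(data | r = 4) = (4/9)(4/9)(4/9) = 0.087791; P(data | r = 5) = (5/9)(5/9)(5/9) = 0.17147.
Multiplying each by its prior: 1/5 · 0.0013717 = 0.00027435, 1/5 · 0.010974 = 0.0021948, 1/5 · 0.037037 = 0.0074074, 1/5 · 0.087791 = 0.017558, 1/5 · 0.17147 = 0.034294; with total 0.061728.
Normalising, the posterior is P(r = 1 | data) = 0.0044444, P(r = 2 | data) = 0.035556, P(r = 3 | data) = 0.12, P(r = 4 | data) = 0.28444, P(r = 5 | data) = 0.55556.
The predictive probability is P(yellow next | data) = (1/9)(0.0044444) + (2/9)(0.035556) + (1/3)(0.12) + (4/9)(0.28444) + (5/9)(0.55556) = 0.48346.

0.483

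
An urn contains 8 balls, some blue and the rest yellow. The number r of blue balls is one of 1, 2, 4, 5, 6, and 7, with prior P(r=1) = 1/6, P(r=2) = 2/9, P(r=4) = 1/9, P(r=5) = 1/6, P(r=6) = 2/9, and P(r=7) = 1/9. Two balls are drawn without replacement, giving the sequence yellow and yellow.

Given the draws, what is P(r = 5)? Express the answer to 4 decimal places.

For each hypothesis, P(data | H) works out to: P(data | r = 1) = (7/8)(6/7) = 3/4; P(data | r = 2) = (6/8)(5/7) = 15/28; P(data | r = 4) = (4/8)(3/7) = 3/14; P(data | r = 5) = (3/8)(2/7) = 3/28; P(data | r = 6) = (2/8)(1/7) = 1/28; P(data | r = 7) = (1/8)(0/7) = 0.
Multiplying each by its prior: 1/6 · 3/4 = 1/8, 2/9 · 15/28 = 5/42, 1/9 · 3/14 = 1/42, 1/6 · 3/28 = 1/56, 2/9 · 1/28 = 1/126, 1/9 · 0 = 0; with total 37/126.
So P(r = 5 | data) = (1/56) / (37/126) = 9/148.

0.0608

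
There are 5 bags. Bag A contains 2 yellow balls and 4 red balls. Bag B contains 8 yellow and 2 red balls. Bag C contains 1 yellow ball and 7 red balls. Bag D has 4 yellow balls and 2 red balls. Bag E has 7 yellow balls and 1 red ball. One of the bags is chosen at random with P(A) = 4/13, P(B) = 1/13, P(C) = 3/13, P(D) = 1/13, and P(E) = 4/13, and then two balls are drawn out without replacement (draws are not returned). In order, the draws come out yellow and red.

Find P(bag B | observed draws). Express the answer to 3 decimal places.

0.075

The likelihood of the observed sequence under each hypothesis: P(data | bag A) = (2/6)(4/5) = 0.26667; P(data | bag B) = (8/10)(2/9) = 0.17778; P(data | bag C) = (1/8)(7/7) = 0.125; P(data | bag D) = (4/6)(2/5) = 0.26667; P(data | bag E) = (7/8)(1/7) = 0.125.
Multiplying each by its prior: 4/13 · 0.26667 = 0.082051, 1/13 · 0.17778 = 0.013675, 3/13 · 0.125 = 0.028846, 1/13 · 0.26667 = 0.020513, 4/13 · 0.125 = 0.038462; these sum to 0.18355.
By Bayes' rule, P(bag B | data) = (0.013675) / (0.18355) = 0.074505.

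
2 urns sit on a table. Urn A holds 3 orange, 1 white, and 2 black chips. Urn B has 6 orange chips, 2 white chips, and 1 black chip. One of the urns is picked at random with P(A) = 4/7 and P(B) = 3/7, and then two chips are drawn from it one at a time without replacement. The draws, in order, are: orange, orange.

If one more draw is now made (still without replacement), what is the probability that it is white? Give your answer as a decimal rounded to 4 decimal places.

0.2718

Compute the likelihood of the observed sequence for each case: P(data | urn A) = (3/6)(2/5) = 1/5; P(data | urn B) = (6/9)(5/8) = 5/12.
The prior-weighted likelihoods are 4/7 · 1/5 = 4/35, 3/7 · 5/12 = 5/28; summing to 41/140.
Normalising, the posterior is P(urn A | data) = 16/41, P(urn B | data) = 25/41.
The predictive probability is P(white next | data) = (1/4)(16/41) + (2/7)(25/41) = 78/287.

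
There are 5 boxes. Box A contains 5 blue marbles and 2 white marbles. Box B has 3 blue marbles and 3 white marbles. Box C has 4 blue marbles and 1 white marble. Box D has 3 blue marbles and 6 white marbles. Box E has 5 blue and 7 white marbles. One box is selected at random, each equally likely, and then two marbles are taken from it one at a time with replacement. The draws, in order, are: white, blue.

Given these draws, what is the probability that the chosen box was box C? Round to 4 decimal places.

The likelihood of the observed sequence under each hypothesis: P(data | box A) = (2/7)(5/7) = 0.20408; P(data | box B) = (3/6)(3/6) = 0.25; P(data | box C) = (1/5)(4/5) = 0.16; P(data | box D) = (6/9)(3/9) = 0.22222; P(data | box E) = (7/12)(5/12) = 0.24306.
Weighting by the prior gives 1/5 · 0.20408 = 0.040816, 1/5 · 0.25 = 0.05, 1/5 · 0.16 = 0.032, 1/5 · 0.22222 = 0.044444, 1/5 · 0.24306 = 0.048611; summing to 0.21587.
By Bayes' rule, P(box C | data) = (0.032) / (0.21587) = 0.14824.

0.1482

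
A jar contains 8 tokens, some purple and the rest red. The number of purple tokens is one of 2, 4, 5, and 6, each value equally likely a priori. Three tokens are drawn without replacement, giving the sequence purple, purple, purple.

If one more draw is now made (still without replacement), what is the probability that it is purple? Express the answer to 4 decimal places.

0.4941

Under each hypothesis, the probability of the observed sequence is: P(data | r = 2) = (2/8)(1/7)(0/6) = 0; P(data | r = 4) = (4/8)(3/7)(2/6) = 1/14; P(data | r = 5) = (5/8)(4/7)(3/6) = 5/28; P(data | r = 6) = (6/8)(5/7)(4/6) = 5/14.
Weighting by the prior gives 1/4 · 0 = 0, 1/4 · 1/14 = 1/56, 1/4 · 5/28 = 5/112, 1/4 · 5/14 = 5/56; summing to 17/112.
The posterior is then P(r = 2 | data) = 0, P(r = 4 | data) = 2/17, P(r = 5 | data) = 5/17, P(r = 6 | data) = 10/17.
Averaging over the posterior, P(purple next | data) = (1/5)(2/17) + (2/5)(5/17) + (3/5)(10/17) = 42/85.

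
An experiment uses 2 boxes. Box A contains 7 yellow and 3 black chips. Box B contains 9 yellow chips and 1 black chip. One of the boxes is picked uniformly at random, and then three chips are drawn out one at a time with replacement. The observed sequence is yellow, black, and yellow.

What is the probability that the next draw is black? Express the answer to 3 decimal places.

0.229

Compute the likelihood of the observed sequence for each case: P(data | box A) = (7/10)(3/10)(7/10) = 0.147; P(data | box B) = (9/10)(1/10)(9/10) = 0.081.
The prior-weighted likelihoods are 1/2 · 0.147 = 0.0735, 1/2 · 0.081 = 0.0405; these sum to 0.114.
Dividing through by the total gives posterior P(box A | data) = 0.64474, P(box B | data) = 0.35526.
The predictive probability is P(black next | data) = (3/10)(0.64474) + (1/10)(0.35526) = 0.22895.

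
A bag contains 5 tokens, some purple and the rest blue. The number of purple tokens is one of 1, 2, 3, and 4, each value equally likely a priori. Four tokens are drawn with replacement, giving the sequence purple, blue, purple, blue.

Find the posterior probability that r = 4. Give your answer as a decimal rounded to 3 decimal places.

0.154

Under each hypothesis, the probability of the observed sequence is: P(data | r = 1) = (1/5)(4/5)(1/5)(4/5) = 16/625; P(data | r = 2) = (2/5)(3/5)(2/5)(3/5) = 36/625; P(data | r = 3) = (3/5)(2/5)(3/5)(2/5) = 36/625; P(data | r = 4) = (4/5)(1/5)(4/5)(1/5) = 16/625.
Weighting by the prior gives 1/4 · 16/625 = 4/625, 1/4 · 36/625 = 9/625, 1/4 · 36/625 = 9/625, 1/4 · 16/625 = 4/625; with total 26/625.
So P(r = 4 | data) = (4/625) / (26/625) = 2/13.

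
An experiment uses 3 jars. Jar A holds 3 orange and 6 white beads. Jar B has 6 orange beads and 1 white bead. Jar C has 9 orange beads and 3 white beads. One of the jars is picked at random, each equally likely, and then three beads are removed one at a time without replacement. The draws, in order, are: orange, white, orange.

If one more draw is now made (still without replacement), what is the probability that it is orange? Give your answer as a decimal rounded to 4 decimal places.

0.7463

Compute the likelihood of the observed sequence for each case: P(data | jar A) = (3/9)(6/8)(2/7) = 1/14; P(data | jar B) = (6/7)(1/6)(5/5) = 1/7; P(data | jar C) = (9/12)(3/11)(8/10) = 9/55.
The prior-weighted likelihoods are 1/3 · 1/14 = 1/42, 1/3 · 1/7 = 1/21, 1/3 · 9/55 = 3/55; with total 97/770.
Normalising, the posterior is P(jar A | data) = 0.189, P(jar B | data) = 0.37801, P(jar C | data) = 0.43299.
So P(orange next | data) = Σ P(orange next | H) P(H | data) = (1/6)(0.189) + (1)(0.37801) + (7/9)(0.43299) = 0.74628.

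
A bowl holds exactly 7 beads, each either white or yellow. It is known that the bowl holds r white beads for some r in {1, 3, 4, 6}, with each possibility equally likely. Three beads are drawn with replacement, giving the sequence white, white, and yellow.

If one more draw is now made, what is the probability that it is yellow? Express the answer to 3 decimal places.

For each hypothesis, P(data | H) works out to: P(data | r = 1) = (1/7)(1/7)(6/7) = 6/343; P(data | r = 3) = (3/7)(3/7)(4/7) = 36/343; P(data | r = 4) = (4/7)(4/7)(3/7) = 48/343; P(data | r = 6) = (6/7)(6/7)(1/7) = 36/343.
The prior-weighted likelihoods are 1/4 · 6/343 = 3/686, 1/4 · 36/343 = 9/343, 1/4 · 48/343 = 12/343, 1/4 · 36/343 = 9/343; these sum to 9/98.
Dividing through by the total gives posterior P(r = 1 | data) = 1/21, P(r = 3 | data) = 2/7, P(r = 4 | data) = 8/21, P(r = 6 | data) = 2/7.
Averaging over the posterior, P(yellow next | data) = (6/7)(1/21) + (4/7)(2/7) + (3/7)(8/21) + (1/7)(2/7) = 20/49.

0.408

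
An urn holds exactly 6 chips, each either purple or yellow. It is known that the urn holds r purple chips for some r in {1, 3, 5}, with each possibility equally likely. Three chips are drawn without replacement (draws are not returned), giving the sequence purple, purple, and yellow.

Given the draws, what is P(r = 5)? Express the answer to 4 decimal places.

0.5263

The likelihood of the observed sequence under each hypothesis: P(data | r = 1) = (1/6)(0/5) = 0; P(data | r = 3) = (3/6)(2/5)(3/4) = 3/20; P(data | r = 5) = (5/6)(4/5)(1/4) = 1/6.
Weighting by the prior gives 1/3 · 0 = 0, 1/3 · 3/20 = 1/20, 1/3 · 1/6 = 1/18; these sum to 19/180.
By Bayes' rule, P(r = 5 | data) = (1/18) / (19/180) = 10/19.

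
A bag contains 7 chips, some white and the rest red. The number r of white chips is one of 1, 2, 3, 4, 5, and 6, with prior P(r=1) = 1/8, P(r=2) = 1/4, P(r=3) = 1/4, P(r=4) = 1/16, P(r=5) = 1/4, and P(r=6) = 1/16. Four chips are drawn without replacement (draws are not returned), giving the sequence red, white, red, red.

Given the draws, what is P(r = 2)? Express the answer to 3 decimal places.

Compute the likelihood of the observed sequence for each case: P(data | r = 1) = (6/7)(1/6)(5/5)(4/4) = 1/7; P(data | r = 2) = (5/7)(2/6)(4/5)(3/4) = 1/7; P(data | r = 3) = (4/7)(3/6)(3/5)(2/4) = 3/35; P(data | r = 4) = (3/7)(4/6)(2/5)(1/4) = 1/35; P(data | r = 5) = (2/7)(5/6)(1/5)(0/4) = 0; P(data | r = 6) = (1/7)(6/6)(0/5) = 0.
The prior-weighted likelihoods are 1/8 · 1/7 = 1/56, 1/4 · 1/7 = 1/28, 1/4 · 3/35 = 3/140, 1/16 · 1/35 = 1/560, 1/4 · 0 = 0, 1/16 · 0 = 0; with total 43/560.
Hence P(r = 2 | data) = (1/28) / (43/560) = 20/43.

0.465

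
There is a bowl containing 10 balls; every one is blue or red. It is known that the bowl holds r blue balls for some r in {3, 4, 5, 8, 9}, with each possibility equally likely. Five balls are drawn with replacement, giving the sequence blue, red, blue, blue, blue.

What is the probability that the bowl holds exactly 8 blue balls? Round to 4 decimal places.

0.4100

Compute the likelihood of the observed sequence for each case: P(data | r = 3) = (3/10)(7/10)(3/10)(3/10)(3/10) = 0.00567; P(data | r = 4) = (4/10)(6/10)(4/10)(4/10)(4/10) = 0.01536; P(data | r = 5) = (5/10)(5/10)(5/10)(5/10)(5/10) = 0.03125; P(data | r = 8) = (8/10)(2/10)(8/10)(8/10)(8/10) = 0.08192; P(data | r = 9) = (9/10)(1/10)(9/10)(9/10)(9/10) = 0.06561.
The prior-weighted likelihoods are 1/5 · 0.00567 = 0.001134, 1/5 · 0.01536 = 0.003072, 1/5 · 0.03125 = 0.00625, 1/5 · 0.08192 = 0.016384, 1/5 · 0.06561 = 0.013122; with total 0.039962.
By Bayes' rule, P(r = 8 | data) = (0.016384) / (0.039962) = 0.40999.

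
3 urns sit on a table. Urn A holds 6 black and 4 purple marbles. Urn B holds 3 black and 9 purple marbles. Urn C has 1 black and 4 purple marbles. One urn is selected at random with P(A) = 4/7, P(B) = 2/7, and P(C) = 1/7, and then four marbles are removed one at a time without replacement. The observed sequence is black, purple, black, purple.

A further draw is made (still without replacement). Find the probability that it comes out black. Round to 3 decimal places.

0.557

Compute the likelihood of the observed sequence for each case: P(data | urn A) = (6/10)(4/9)(5/8)(3/7) = 0.071429; P(data | urn B) = (3/12)(9/11)(2/10)(8/9) = 0.036364; P(data | urn C) = (1/5)(4/4)(0/3) = 0.
The prior-weighted likelihoods are 4/7 · 0.071429 = 0.040816, 2/7 · 0.036364 = 0.01039, 1/7 · 0 = 0; summing to 0.051206.
Normalising, the posterior is P(urn A | data) = 0.7971, P(urn B | data) = 0.2029, P(urn C | data) = 0.
The predictive probability is P(black next | data) = (2/3)(0.7971) + (1/8)(0.2029) = 0.55676.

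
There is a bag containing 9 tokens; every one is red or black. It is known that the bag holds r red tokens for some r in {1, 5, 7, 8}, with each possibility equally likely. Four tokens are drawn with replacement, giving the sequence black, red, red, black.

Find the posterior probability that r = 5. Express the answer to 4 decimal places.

0.5525

Compute the likelihood of the observed sequence for each case: P(data | r = 1) = (8/9)(1/9)(1/9)(8/9) = 0.0097546; P(data | r = 5) = (4/9)(5/9)(5/9)(4/9) = 0.060966; P(data | r = 7) = (2/9)(7/9)(7/9)(2/9) = 0.029873; P(data | r = 8) = (1/9)(8/9)(8/9)(1/9) = 0.0097546.
Multiplying each by its prior: 1/4 · 0.0097546 = 0.0024387, 1/4 · 0.060966 = 0.015242, 1/4 · 0.029873 = 0.0074684, 1/4 · 0.0097546 = 0.0024387; these sum to 0.027587.
Hence P(r = 5 | data) = (0.015242) / (0.027587) = 0.55249.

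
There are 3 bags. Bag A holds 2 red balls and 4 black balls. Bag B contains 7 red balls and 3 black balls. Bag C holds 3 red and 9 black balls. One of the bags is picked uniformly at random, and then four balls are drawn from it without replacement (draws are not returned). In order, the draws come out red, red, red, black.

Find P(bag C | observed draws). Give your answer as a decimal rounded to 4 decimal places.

0.0351

Compute the likelihood of the observed sequence for each case: P(data | bag A) = (2/6)(1/5)(0/4) = 0; P(data | bag B) = (7/10)(6/9)(5/8)(3/7) = 1/8; P(data | bag C) = (3/12)(2/11)(1/10)(9/9) = 1/220.
The prior-weighted likelihoods are 1/3 · 0 = 0, 1/3 · 1/8 = 1/24, 1/3 · 1/220 = 1/660; summing to 19/440.
So P(bag C | data) = (1/660) / (19/440) = 2/57.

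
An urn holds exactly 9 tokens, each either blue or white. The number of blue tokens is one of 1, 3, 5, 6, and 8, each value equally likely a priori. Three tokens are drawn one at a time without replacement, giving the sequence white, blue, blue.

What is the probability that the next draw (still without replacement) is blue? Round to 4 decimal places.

0.6183

Compute the likelihood of the observed sequence for each case: P(data | r = 1) = (8/9)(1/8)(0/7) = 0; P(data | r = 3) = (6/9)(3/8)(2/7) = 0.071429; P(data | r = 5) = (4/9)(5/8)(4/7) = 0.15873; P(data | r = 6) = (3/9)(6/8)(5/7) = 0.17857; P(data | r = 8) = (1/9)(8/8)(7/7) = 0.11111.
The prior-weighted likelihoods are 1/5 · 0 = 0, 1/5 · 0.071429 = 0.014286, 1/5 · 0.15873 = 0.031746, 1/5 · 0.17857 = 0.035714, 1/5 · 0.11111 = 0.022222; summing to 0.10397.
Dividing through by the total gives posterior P(r = 1 | data) = 0, P(r = 3 | data) = 0.1374, P(r = 5 | data) = 0.30534, P(r = 6 | data) = 0.34351, P(r = 8 | data) = 0.21374.
So P(blue next | data) = Σ P(blue next | H) P(H | data) = (1/6)(0.1374) + (1/2)(0.30534) + (2/3)(0.34351) + (1)(0.21374) = 0.61832.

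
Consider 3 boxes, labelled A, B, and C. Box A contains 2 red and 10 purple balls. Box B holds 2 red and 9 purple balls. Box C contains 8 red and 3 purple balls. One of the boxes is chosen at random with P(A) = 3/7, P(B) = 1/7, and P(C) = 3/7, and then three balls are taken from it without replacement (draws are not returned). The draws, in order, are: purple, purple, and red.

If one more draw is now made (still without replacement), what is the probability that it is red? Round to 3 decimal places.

0.273

Under each hypothesis, the probability of the observed sequence is: P(data | box A) = (10/12)(9/11)(2/10) = 3/22; P(data | box B) = (9/11)(8/10)(2/9) = 8/55; P(data | box C) = (3/11)(2/10)(8/9) = 8/165.
Multiplying each by its prior: 3/7 · 3/22 = 9/154, 1/7 · 8/55 = 8/385, 3/7 · 8/165 = 8/385; with total 1/10.
Normalising, the posterior is P(box A | data) = 45/77, P(box B | data) = 16/77, P(box C | data) = 16/77.
Averaging over the posterior, P(red next | data) = (1/9)(45/77) + (1/8)(16/77) + (7/8)(16/77) = 3/11.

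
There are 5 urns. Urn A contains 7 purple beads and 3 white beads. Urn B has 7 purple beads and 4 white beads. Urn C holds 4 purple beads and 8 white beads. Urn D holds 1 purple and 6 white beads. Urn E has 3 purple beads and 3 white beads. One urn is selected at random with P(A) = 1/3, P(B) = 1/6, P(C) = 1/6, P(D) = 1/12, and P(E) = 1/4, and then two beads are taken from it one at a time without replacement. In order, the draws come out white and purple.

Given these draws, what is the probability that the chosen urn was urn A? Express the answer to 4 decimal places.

Compute the likelihood of the observed sequence for each case: P(data | urn A) = (3/10)(7/9) = 0.23333; P(data | urn B) = (4/11)(7/10) = 0.25455; P(data | urn C) = (8/12)(4/11) = 0.24242; P(data | urn D) = (6/7)(1/6) = 0.14286; P(data | urn E) = (3/6)(3/5) = 0.3.
The prior-weighted likelihoods are 1/3 · 0.23333 = 0.077778, 1/6 · 0.25455 = 0.042424, 1/6 · 0.24242 = 0.040404, 1/12 · 0.14286 = 0.011905, 1/4 · 0.3 = 0.075; summing to 0.24751.
By Bayes' rule, P(urn A | data) = (0.077778) / (0.24751) = 0.31424.

0.3142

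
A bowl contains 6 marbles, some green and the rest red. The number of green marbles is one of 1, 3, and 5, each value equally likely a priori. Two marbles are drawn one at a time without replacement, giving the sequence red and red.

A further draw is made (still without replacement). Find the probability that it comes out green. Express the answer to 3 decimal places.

0.365

For each hypothesis, P(data | H) works out to: P(data | r = 1) = (5/6)(4/5) = 2/3; P(data | r = 3) = (3/6)(2/5) = 1/5; P(data | r = 5) = (1/6)(0/5) = 0.
Weighting by the prior gives 1/3 · 2/3 = 2/9, 1/3 · 1/5 = 1/15, 1/3 · 0 = 0; these sum to 13/45.
Dividing through by the total gives posterior P(r = 1 | data) = 10/13, P(r = 3 | data) = 3/13, P(r = 5 | data) = 0.
Averaging over the posterior, P(green next | data) = (1/4)(10/13) + (3/4)(3/13) = 19/52.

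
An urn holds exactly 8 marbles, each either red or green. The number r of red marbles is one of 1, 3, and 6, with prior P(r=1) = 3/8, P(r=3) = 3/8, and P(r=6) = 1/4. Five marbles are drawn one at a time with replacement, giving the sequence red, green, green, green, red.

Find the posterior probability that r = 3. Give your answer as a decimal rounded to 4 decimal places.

For each hypothesis, P(data | H) works out to: P(data | r = 1) = (1/8)(7/8)(7/8)(7/8)(1/8) = 0.010468; P(data | r = 3) = (3/8)(5/8)(5/8)(5/8)(3/8) = 0.034332; P(data | r = 6) = (6/8)(2/8)(2/8)(2/8)(6/8) = 0.0087891.
Multiplying each by its prior: 3/8 · 0.010468 = 0.0039253, 3/8 · 0.034332 = 0.012875, 1/4 · 0.0087891 = 0.0021973; with total 0.018997.
So P(r = 3 | data) = (0.012875) / (0.018997) = 0.67771.

0.6777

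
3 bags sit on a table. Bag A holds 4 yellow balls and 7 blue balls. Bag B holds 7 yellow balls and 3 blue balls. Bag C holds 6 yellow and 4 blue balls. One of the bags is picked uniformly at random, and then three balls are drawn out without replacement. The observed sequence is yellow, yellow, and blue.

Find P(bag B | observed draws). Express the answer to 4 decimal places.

Under each hypothesis, the probability of the observed sequence is: P(data | bag A) = (4/11)(3/10)(7/9) = 0.084848; P(data | bag B) = (7/10)(6/9)(3/8) = 0.175; P(data | bag C) = (6/10)(5/9)(4/8) = 0.16667.
Multiplying each by its prior: 1/3 · 0.084848 = 0.028283, 1/3 · 0.175 = 0.058333, 1/3 · 0.16667 = 0.055556; with total 0.14217.
By Bayes' rule, P(bag B | data) = (0.058333) / (0.14217) = 0.4103.

0.4103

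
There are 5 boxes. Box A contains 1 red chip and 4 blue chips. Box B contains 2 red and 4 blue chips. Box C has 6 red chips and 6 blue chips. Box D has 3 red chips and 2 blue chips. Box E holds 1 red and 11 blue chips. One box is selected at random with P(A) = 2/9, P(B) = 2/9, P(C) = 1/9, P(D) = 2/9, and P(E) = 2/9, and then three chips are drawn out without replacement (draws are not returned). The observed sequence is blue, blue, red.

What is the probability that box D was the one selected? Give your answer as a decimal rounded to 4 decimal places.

For each hypothesis, P(data | H) works out to: P(data | box A) = (4/5)(3/4)(1/3) = 1/5; P(data | box B) = (4/6)(3/5)(2/4) = 1/5; P(data | box C) = (6/12)(5/11)(6/10) = 3/22; P(data | box D) = (2/5)(1/4)(3/3) = 1/10; P(data | box E) = (11/12)(10/11)(1/10) = 1/12.
The prior-weighted likelihoods are 2/9 · 1/5 = 2/45, 2/9 · 1/5 = 2/45, 1/9 · 3/22 = 1/66, 2/9 · 1/10 = 1/45, 2/9 · 1/12 = 1/54; summing to 43/297.
Hence P(box D | data) = (1/45) / (43/297) = 33/215.

0.1535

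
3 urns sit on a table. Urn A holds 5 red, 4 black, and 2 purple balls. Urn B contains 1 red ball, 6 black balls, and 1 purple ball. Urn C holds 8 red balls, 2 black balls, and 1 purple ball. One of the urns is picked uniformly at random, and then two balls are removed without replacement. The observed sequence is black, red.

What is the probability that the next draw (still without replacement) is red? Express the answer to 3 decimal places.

0.446

Under each hypothesis, the probability of the observed sequence is: P(data | urn A) = (4/11)(5/10) = 0.18182; P(data | urn B) = (6/8)(1/7) = 0.10714; P(data | urn C) = (2/11)(8/10) = 0.14545.
Weighting by the prior gives 1/3 · 0.18182 = 0.060606, 1/3 · 0.10714 = 0.035714, 1/3 · 0.14545 = 0.048485; these sum to 0.14481.
The posterior is then P(urn A | data) = 0.41854, P(urn B | data) = 0.24664, P(urn C | data) = 0.33483.
The predictive probability is P(red next | data) = (4/9)(0.41854) + (0)(0.24664) + (7/9)(0.33483) = 0.44644.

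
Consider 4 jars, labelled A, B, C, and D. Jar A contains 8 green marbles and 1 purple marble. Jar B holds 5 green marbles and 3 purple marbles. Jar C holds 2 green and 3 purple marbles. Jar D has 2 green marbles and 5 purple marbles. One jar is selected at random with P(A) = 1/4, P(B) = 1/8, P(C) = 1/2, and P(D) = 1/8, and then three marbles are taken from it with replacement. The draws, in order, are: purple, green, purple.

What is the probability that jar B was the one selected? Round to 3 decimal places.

Under each hypothesis, the probability of the observed sequence is: P(data | jar A) = (1/9)(8/9)(1/9) = 0.010974; P(data | jar B) = (3/8)(5/8)(3/8) = 0.087891; P(data | jar C) = (3/5)(2/5)(3/5) = 0.144; P(data | jar D) = (5/7)(2/7)(5/7) = 0.14577.
Multiplying each by its prior: 1/4 · 0.010974 = 0.0027435, 1/8 · 0.087891 = 0.010986, 1/2 · 0.144 = 0.072, 1/8 · 0.14577 = 0.018222; summing to 0.10395.
Therefore the posterior P(jar B | data) = (0.010986) / (0.10395) = 0.10569.

0.106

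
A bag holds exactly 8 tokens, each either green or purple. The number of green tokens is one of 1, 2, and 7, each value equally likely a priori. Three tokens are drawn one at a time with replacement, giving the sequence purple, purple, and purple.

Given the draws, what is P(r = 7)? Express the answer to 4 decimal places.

0.0018

Under each hypothesis, the probability of the observed sequence is: P(data | r = 1) = (7/8)(7/8)(7/8) = 0.66992; P(data | r = 2) = (6/8)(6/8)(6/8) = 0.42188; P(data | r = 7) = (1/8)(1/8)(1/8) = 0.0019531.
Multiplying each by its prior: 1/3 · 0.66992 = 0.22331, 1/3 · 0.42188 = 0.14062, 1/3 · 0.0019531 = 0.00065104; with total 0.36458.
Hence P(r = 7 | data) = (0.00065104) / (0.36458) = 0.0017857.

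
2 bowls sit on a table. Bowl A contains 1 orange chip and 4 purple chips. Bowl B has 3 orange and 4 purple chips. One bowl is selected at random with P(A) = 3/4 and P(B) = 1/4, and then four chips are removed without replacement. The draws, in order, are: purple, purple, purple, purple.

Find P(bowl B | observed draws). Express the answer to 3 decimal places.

For each hypothesis, P(data | H) works out to: P(data | bowl A) = (4/5)(3/4)(2/3)(1/2) = 1/5; P(data | bowl B) = (4/7)(3/6)(2/5)(1/4) = 1/35.
Multiplying each by its prior: 3/4 · 1/5 = 3/20, 1/4 · 1/35 = 1/140; these sum to 11/70.
Hence P(bowl B | data) = (1/140) / (11/70) = 1/22.

0.045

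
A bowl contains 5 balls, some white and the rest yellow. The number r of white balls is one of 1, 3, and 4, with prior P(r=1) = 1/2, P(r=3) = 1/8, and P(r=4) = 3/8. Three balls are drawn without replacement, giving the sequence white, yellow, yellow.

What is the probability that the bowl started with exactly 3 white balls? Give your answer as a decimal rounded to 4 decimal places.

0.1111

Compute the likelihood of the observed sequence for each case: P(data | r = 1) = (1/5)(4/4)(3/3) = 1/5; P(data | r = 3) = (3/5)(2/4)(1/3) = 1/10; P(data | r = 4) = (4/5)(1/4)(0/3) = 0.
Weighting by the prior gives 1/2 · 1/5 = 1/10, 1/8 · 1/10 = 1/80, 3/8 · 0 = 0; these sum to 9/80.
So P(r = 3 | data) = (1/80) / (9/80) = 1/9.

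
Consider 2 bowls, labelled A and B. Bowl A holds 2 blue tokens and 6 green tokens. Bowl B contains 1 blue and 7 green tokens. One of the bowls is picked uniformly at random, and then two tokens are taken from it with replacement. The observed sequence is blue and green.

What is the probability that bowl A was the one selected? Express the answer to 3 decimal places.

Under each hypothesis, the probability of the observed sequence is: P(data | bowl A) = (2/8)(6/8) = 3/16; P(data | bowl B) = (1/8)(7/8) = 7/64.
Weighting by the prior gives 1/2 · 3/16 = 3/32, 1/2 · 7/64 = 7/128; summing to 19/128.
Therefore the posterior P(bowl A | data) = (3/32) / (19/128) = 12/19.

0.632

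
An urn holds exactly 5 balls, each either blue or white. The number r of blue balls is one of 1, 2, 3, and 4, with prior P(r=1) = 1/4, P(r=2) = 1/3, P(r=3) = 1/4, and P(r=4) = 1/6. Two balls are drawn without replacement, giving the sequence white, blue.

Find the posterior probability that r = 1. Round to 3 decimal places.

Compute the likelihood of the observed sequence for each case: P(data | r = 1) = (4/5)(1/4) = 1/5; P(data | r = 2) = (3/5)(2/4) = 3/10; P(data | r = 3) = (2/5)(3/4) = 3/10; P(data | r = 4) = (1/5)(4/4) = 1/5.
Weighting by the prior gives 1/4 · 1/5 = 1/20, 1/3 · 3/10 = 1/10, 1/4 · 3/10 = 3/40, 1/6 · 1/5 = 1/30; these sum to 31/120.
Hence P(r = 1 | data) = (1/20) / (31/120) = 6/31.

0.194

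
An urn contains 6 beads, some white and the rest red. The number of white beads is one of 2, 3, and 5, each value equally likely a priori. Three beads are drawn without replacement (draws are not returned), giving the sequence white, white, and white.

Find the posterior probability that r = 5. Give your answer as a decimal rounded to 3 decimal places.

0.909

Compute the likelihood of the observed sequence for each case: P(data | r = 2) = (2/6)(1/5)(0/4) = 0; P(data | r = 3) = (3/6)(2/5)(1/4) = 1/20; P(data | r = 5) = (5/6)(4/5)(3/4) = 1/2.
Weighting by the prior gives 1/3 · 0 = 0, 1/3 · 1/20 = 1/60, 1/3 · 1/2 = 1/6; with total 11/60.
Hence P(r = 5 | data) = (1/6) / (11/60) = 10/11.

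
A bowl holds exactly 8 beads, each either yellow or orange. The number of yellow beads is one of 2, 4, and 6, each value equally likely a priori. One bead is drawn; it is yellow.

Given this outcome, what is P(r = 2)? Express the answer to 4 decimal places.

Compute the likelihood of this draw for each case: P(data | r = 2) = (2/8) = 1/4; P(data | r = 4) = (4/8) = 1/2; P(data | r = 6) = (6/8) = 3/4.
The prior-weighted likelihoods are 1/3 · 1/4 = 1/12, 1/3 · 1/2 = 1/6, 1/3 · 3/4 = 1/4; these sum to 1/2.
Hence P(r = 2 | data) = (1/12) / (1/2) = 1/6.

0.1667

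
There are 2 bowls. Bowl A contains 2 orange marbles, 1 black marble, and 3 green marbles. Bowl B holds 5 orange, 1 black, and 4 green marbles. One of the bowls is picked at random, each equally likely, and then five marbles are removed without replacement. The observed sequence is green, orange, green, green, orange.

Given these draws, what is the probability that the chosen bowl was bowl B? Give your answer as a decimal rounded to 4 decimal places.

For each hypothesis, P(data | H) works out to: P(data | bowl A) = (3/6)(2/5)(2/4)(1/3)(1/2) = 0.016667; P(data | bowl B) = (4/10)(5/9)(3/8)(2/7)(4/6) = 0.015873.
The prior-weighted likelihoods are 1/2 · 0.016667 = 0.0083333, 1/2 · 0.015873 = 0.0079365; summing to 0.01627.
Hence P(bowl B | data) = (0.0079365) / (0.01627) = 0.4878.

0.4878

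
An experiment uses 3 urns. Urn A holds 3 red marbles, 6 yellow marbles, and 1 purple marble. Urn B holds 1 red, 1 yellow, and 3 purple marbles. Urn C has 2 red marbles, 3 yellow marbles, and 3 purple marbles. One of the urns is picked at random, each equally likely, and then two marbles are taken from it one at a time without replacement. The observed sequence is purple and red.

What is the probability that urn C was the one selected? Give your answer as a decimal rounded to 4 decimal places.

0.3689

Under each hypothesis, the probability of the observed sequence is: P(data | urn A) = (1/10)(3/9) = 1/30; P(data | urn B) = (3/5)(1/4) = 3/20; P(data | urn C) = (3/8)(2/7) = 3/28.
Multiplying each by its prior: 1/3 · 1/30 = 1/90, 1/3 · 3/20 = 1/20, 1/3 · 3/28 = 1/28; summing to 61/630.
So P(urn C | data) = (1/28) / (61/630) = 45/122.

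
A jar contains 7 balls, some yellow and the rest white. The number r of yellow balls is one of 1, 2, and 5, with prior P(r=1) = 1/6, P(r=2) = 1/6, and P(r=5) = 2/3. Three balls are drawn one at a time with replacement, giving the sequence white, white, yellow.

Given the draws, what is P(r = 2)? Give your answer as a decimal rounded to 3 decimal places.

0.301

Compute the likelihood of the observed sequence for each case: P(data | r = 1) = (6/7)(6/7)(1/7) = 0.10496; P(data | r = 2) = (5/7)(5/7)(2/7) = 0.14577; P(data | r = 5) = (2/7)(2/7)(5/7) = 0.058309.
The prior-weighted likelihoods are 1/6 · 0.10496 = 0.017493, 1/6 · 0.14577 = 0.024295, 2/3 · 0.058309 = 0.038873; summing to 0.080661.
Hence P(r = 2 | data) = (0.024295) / (0.080661) = 0.3012.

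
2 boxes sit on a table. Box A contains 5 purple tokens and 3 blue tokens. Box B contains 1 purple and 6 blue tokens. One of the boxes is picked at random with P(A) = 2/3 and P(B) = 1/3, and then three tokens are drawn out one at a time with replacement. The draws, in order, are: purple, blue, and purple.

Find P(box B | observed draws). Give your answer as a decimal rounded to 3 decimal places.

Compute the likelihood of the observed sequence for each case: P(data | box A) = (5/8)(3/8)(5/8) = 0.14648; P(data | box B) = (1/7)(6/7)(1/7) = 0.017493.
Weighting by the prior gives 2/3 · 0.14648 = 0.097656, 1/3 · 0.017493 = 0.0058309; these sum to 0.10349.
Therefore the posterior P(box B | data) = (0.0058309) / (0.10349) = 0.056344.

0.056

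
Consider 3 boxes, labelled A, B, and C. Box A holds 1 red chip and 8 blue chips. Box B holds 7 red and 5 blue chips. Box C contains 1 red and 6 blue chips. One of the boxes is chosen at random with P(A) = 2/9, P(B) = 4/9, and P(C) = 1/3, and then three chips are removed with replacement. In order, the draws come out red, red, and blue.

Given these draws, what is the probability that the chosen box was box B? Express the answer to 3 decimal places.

The likelihood of the observed sequence under each hypothesis: P(data | box A) = (1/9)(1/9)(8/9) = 0.010974; P(data | box B) = (7/12)(7/12)(5/12) = 0.14178; P(data | box C) = (1/7)(1/7)(6/7) = 0.017493.
The prior-weighted likelihoods are 2/9 · 0.010974 = 0.0024387, 4/9 · 0.14178 = 0.063014, 1/3 · 0.017493 = 0.0058309; summing to 0.071284.
So P(box B | data) = (0.063014) / (0.071284) = 0.88399.

0.884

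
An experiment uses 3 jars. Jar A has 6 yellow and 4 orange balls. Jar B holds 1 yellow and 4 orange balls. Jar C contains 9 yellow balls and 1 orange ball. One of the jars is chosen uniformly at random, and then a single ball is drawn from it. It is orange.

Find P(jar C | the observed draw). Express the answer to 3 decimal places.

Under each hypothesis, the probability of this draw is: P(data | jar A) = (4/10) = 2/5; P(data | jar B) = (4/5) = 4/5; P(data | jar C) = (1/10) = 1/10.
The prior-weighted likelihoods are 1/3 · 2/5 = 2/15, 1/3 · 4/5 = 4/15, 1/3 · 1/10 = 1/30; these sum to 13/30.
So P(jar C | data) = (1/30) / (13/30) = 1/13.

0.077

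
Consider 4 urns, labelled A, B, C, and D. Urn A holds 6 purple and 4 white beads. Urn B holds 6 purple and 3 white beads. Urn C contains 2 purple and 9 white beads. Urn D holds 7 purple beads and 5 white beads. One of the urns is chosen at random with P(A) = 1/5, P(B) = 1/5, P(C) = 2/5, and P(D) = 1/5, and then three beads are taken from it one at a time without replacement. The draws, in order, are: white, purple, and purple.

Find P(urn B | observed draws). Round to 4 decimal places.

Under each hypothesis, the probability of the observed sequence is: P(data | urn A) = (4/10)(6/9)(5/8) = 0.16667; P(data | urn B) = (3/9)(6/8)(5/7) = 0.17857; P(data | urn C) = (9/11)(2/10)(1/9) = 0.018182; P(data | urn D) = (5/12)(7/11)(6/10) = 0.15909.
Multiplying each by its prior: 1/5 · 0.16667 = 0.033333, 1/5 · 0.17857 = 0.035714, 2/5 · 0.018182 = 0.0072727, 1/5 · 0.15909 = 0.031818; these sum to 0.10814.
Therefore the posterior P(urn B | data) = (0.035714) / (0.10814) = 0.33026.

0.3303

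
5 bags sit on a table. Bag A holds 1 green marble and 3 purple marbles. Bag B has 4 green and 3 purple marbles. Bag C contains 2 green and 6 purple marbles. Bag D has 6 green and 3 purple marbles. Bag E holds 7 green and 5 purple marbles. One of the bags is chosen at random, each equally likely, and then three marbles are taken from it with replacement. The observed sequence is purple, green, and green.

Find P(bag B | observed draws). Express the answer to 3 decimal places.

0.267

The likelihood of the observed sequence under each hypothesis: P(data | bag A) = (3/4)(1/4)(1/4) = 0.046875; P(data | bag B) = (3/7)(4/7)(4/7) = 0.13994; P(data | bag C) = (6/8)(2/8)(2/8) = 0.046875; P(data | bag D) = (3/9)(6/9)(6/9) = 0.14815; P(data | bag E) = (5/12)(7/12)(7/12) = 0.14178.
Weighting by the prior gives 1/5 · 0.046875 = 0.009375, 1/5 · 0.13994 = 0.027988, 1/5 · 0.046875 = 0.009375, 1/5 · 0.14815 = 0.02963, 1/5 · 0.14178 = 0.028356; these sum to 0.10472.
So P(bag B | data) = (0.027988) / (0.10472) = 0.26726.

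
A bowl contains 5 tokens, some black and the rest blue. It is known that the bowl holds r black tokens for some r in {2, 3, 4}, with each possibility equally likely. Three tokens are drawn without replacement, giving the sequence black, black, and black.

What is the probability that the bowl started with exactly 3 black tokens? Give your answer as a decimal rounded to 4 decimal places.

0.2000

Compute the likelihood of the observed sequence for each case: P(data | r = 2) = (2/5)(1/4)(0/3) = 0; P(data | r = 3) = (3/5)(2/4)(1/3) = 1/10; P(data | r = 4) = (4/5)(3/4)(2/3) = 2/5.
Weighting by the prior gives 1/3 · 0 = 0, 1/3 · 1/10 = 1/30, 1/3 · 2/5 = 2/15; summing to 1/6.
By Bayes' rule, P(r = 3 | data) = (1/30) / (1/6) = 1/5.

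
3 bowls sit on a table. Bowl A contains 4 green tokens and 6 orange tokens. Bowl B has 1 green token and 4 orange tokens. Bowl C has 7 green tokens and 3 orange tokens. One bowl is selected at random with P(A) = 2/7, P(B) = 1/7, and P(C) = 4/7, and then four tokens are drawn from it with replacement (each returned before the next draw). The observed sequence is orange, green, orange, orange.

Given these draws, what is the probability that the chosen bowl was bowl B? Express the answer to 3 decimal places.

Compute the likelihood of the observed sequence for each case: P(data | bowl A) = (6/10)(4/10)(6/10)(6/10) = 0.0864; P(data | bowl B) = (4/5)(1/5)(4/5)(4/5) = 0.1024; P(data | bowl C) = (3/10)(7/10)(3/10)(3/10) = 0.0189.
Multiplying each by its prior: 2/7 · 0.0864 = 0.024686, 1/7 · 0.1024 = 0.014629, 4/7 · 0.0189 = 0.0108; these sum to 0.050114.
By Bayes' rule, P(bowl B | data) = (0.014629) / (0.050114) = 0.2919.

0.292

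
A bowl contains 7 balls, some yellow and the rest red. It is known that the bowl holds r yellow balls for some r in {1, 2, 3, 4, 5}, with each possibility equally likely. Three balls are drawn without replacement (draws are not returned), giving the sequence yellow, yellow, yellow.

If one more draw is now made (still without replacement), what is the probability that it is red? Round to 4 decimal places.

The likelihood of the observed sequence under each hypothesis: P(data | r = 1) = (1/7)(0/6) = 0; P(data | r = 2) = (2/7)(1/6)(0/5) = 0; P(data | r = 3) = (3/7)(2/6)(1/5) = 1/35; P(data | r = 4) = (4/7)(3/6)(2/5) = 4/35; P(data | r = 5) = (5/7)(4/6)(3/5) = 2/7.
The prior-weighted likelihoods are 1/5 · 0 = 0, 1/5 · 0 = 0, 1/5 · 1/35 = 1/175, 1/5 · 4/35 = 4/175, 1/5 · 2/7 = 2/35; with total 3/35.
Normalising, the posterior is P(r = 1 | data) = 0, P(r = 2 | data) = 0, P(r = 3 | data) = 1/15, P(r = 4 | data) = 4/15, P(r = 5 | data) = 2/3.
The predictive probability is P(red next | data) = (1)(1/15) + (3/4)(4/15) + (1/2)(2/3) = 3/5.

0.6000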